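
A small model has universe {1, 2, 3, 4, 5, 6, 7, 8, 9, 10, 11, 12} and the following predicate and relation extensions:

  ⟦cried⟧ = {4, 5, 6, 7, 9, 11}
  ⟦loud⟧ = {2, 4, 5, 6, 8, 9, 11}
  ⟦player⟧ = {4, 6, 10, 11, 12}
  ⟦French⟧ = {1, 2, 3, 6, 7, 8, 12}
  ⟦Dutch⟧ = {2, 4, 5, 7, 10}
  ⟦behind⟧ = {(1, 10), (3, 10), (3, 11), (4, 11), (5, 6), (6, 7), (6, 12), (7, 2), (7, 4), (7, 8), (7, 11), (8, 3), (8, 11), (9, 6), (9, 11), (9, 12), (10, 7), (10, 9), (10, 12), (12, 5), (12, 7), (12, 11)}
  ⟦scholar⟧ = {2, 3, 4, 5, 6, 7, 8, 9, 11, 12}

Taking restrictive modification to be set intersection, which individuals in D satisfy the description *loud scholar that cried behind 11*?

{4, 9}

⟦that cried⟧ = ⟦cried⟧ = {4, 5, 6, 7, 9, 11}
⟦behind 11⟧ = {x : ⟨x, 11⟩ ∈ ⟦behind⟧} = {3, 4, 7, 8, 9, 12}
⟦scholar⟧ = {2, 3, 4, 5, 6, 7, 8, 9, 11, 12}
… ∩ ⟦that cried⟧ = {2, 3, 4, 5, 6, 7, 8, 9, 11, 12} ∩ {4, 5, 6, 7, 9, 11} = {4, 5, 6, 7, 9, 11}
… ∩ ⟦behind 11⟧ = {4, 5, 6, 7, 9, 11} ∩ {3, 4, 7, 8, 9, 12} = {4, 7, 9}
… ∩ ⟦loud⟧ = {4, 7, 9} ∩ {2, 4, 5, 6, 8, 9, 11} = {4, 9}
So ⟦loud scholar that cried behind 11⟧ = {4, 9}.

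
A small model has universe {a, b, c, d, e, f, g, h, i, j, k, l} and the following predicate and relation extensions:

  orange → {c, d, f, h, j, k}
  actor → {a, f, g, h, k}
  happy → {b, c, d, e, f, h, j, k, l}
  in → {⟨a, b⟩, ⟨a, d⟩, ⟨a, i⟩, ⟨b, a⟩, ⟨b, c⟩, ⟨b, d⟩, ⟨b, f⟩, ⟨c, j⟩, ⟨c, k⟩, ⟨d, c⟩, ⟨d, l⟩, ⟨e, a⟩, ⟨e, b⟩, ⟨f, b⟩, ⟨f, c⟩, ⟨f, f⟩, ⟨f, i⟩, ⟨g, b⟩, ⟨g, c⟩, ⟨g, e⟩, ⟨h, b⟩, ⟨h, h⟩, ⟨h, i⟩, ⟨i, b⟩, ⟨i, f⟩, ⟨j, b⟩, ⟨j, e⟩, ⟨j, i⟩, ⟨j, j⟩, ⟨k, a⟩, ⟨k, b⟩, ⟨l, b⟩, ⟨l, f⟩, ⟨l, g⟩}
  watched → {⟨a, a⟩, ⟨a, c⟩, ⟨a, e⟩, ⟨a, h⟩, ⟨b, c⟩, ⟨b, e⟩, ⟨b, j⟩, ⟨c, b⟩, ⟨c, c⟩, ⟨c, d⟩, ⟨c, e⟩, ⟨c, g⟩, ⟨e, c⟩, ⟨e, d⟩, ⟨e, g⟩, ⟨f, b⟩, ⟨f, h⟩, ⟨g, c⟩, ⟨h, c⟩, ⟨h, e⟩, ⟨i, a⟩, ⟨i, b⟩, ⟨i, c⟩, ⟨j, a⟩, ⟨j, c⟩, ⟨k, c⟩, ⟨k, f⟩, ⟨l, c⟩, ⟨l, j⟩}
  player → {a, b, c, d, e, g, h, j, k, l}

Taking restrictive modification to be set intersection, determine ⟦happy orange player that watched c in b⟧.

⟦that watched c⟧ = {x : ⟨x, c⟩ ∈ ⟦watched⟧} = {a, b, c, e, g, h, i, j, k, l}
⟦in b⟧ = {x : ⟨x, b⟩ ∈ ⟦in⟧} = {a, e, f, g, h, i, j, k, l}
⟦player⟧ = {a, b, c, d, e, g, h, j, k, l}
… ∩ ⟦that watched c⟧ = {a, b, c, d, e, g, h, j, k, l} ∩ {a, b, c, e, g, h, i, j, k, l} = {a, b, c, e, g, h, j, k, l}
… ∩ ⟦in b⟧ = {a, b, c, e, g, h, j, k, l} ∩ {a, e, f, g, h, i, j, k, l} = {a, e, g, h, j, k, l}
… ∩ ⟦happy⟧ = {a, e, g, h, j, k, l} ∩ {b, c, d, e, f, h, j, k, l} = {e, h, j, k, l}
… ∩ ⟦orange⟧ = {e, h, j, k, l} ∩ {c, d, f, h, j, k} = {h, j, k}
So ⟦happy orange player that watched c in b⟧ = {h, j, k}.

{h, j, k}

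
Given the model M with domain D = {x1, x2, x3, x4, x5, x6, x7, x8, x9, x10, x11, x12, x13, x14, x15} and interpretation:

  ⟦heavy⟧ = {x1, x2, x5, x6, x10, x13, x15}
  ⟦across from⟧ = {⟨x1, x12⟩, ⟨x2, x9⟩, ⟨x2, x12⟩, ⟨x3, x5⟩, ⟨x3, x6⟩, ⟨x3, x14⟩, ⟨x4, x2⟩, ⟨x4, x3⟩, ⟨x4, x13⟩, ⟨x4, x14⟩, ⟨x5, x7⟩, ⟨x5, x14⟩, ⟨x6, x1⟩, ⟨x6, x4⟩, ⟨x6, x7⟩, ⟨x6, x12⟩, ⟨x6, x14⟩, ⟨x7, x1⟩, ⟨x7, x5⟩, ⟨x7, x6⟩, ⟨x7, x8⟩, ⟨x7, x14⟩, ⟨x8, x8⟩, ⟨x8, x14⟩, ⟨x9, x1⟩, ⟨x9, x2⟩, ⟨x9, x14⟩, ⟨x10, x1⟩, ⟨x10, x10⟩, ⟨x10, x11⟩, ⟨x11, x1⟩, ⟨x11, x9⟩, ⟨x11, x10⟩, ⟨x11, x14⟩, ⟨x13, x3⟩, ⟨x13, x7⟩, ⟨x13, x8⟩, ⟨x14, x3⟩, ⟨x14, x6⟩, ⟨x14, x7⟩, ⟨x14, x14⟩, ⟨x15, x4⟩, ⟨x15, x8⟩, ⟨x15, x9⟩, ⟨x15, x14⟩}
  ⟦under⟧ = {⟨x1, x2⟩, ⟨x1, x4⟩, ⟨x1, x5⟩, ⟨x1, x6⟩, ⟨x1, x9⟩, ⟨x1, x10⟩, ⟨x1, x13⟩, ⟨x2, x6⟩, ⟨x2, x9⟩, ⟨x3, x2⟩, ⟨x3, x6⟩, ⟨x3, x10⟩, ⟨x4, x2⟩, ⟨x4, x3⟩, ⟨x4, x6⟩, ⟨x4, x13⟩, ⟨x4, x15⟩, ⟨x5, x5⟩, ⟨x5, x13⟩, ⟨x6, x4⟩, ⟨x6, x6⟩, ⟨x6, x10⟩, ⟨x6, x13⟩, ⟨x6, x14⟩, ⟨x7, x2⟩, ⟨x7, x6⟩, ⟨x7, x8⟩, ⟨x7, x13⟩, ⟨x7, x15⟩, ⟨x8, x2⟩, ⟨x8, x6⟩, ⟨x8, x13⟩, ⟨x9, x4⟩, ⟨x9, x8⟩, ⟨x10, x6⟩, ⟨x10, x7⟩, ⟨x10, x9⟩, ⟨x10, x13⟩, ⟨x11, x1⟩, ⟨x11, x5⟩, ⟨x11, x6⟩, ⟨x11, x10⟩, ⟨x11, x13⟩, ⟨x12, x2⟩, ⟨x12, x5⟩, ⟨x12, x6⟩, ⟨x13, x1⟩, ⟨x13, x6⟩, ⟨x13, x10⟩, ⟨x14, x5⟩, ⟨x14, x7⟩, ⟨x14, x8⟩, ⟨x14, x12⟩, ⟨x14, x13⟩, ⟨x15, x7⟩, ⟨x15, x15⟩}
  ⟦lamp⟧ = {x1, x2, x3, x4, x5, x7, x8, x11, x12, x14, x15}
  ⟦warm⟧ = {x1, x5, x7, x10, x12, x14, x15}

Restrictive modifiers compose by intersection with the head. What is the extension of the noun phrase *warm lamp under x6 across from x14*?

⟦under x6⟧ = {x : ⟨x, x6⟩ ∈ ⟦under⟧} = {x1, x2, x3, x4, x6, x7, x8, x10, x11, x12, x13}
⟦across from x14⟧ = {x : ⟨x, x14⟩ ∈ ⟦across from⟧} = {x3, x4, x5, x6, x7, x8, x9, x11, x14, x15}
⟦lamp⟧ = {x1, x2, x3, x4, x5, x7, x8, x11, x12, x14, x15}
… ∩ ⟦under x6⟧ = {x1, x2, x3, x4, x5, x7, x8, x11, x12, x14, x15} ∩ {x1, x2, x3, x4, x6, x7, x8, x10, x11, x12, x13} = {x1, x2, x3, x4, x7, x8, x11, x12}
… ∩ ⟦across from x14⟧ = {x1, x2, x3, x4, x7, x8, x11, x12} ∩ {x3, x4, x5, x6, x7, x8, x9, x11, x14, x15} = {x3, x4, x7, x8, x11}
… ∩ ⟦warm⟧ = {x3, x4, x7, x8, x11} ∩ {x1, x5, x7, x10, x12, x14, x15} = {x7}
So ⟦warm lamp under x6 across from x14⟧ = {x7}.

{x7}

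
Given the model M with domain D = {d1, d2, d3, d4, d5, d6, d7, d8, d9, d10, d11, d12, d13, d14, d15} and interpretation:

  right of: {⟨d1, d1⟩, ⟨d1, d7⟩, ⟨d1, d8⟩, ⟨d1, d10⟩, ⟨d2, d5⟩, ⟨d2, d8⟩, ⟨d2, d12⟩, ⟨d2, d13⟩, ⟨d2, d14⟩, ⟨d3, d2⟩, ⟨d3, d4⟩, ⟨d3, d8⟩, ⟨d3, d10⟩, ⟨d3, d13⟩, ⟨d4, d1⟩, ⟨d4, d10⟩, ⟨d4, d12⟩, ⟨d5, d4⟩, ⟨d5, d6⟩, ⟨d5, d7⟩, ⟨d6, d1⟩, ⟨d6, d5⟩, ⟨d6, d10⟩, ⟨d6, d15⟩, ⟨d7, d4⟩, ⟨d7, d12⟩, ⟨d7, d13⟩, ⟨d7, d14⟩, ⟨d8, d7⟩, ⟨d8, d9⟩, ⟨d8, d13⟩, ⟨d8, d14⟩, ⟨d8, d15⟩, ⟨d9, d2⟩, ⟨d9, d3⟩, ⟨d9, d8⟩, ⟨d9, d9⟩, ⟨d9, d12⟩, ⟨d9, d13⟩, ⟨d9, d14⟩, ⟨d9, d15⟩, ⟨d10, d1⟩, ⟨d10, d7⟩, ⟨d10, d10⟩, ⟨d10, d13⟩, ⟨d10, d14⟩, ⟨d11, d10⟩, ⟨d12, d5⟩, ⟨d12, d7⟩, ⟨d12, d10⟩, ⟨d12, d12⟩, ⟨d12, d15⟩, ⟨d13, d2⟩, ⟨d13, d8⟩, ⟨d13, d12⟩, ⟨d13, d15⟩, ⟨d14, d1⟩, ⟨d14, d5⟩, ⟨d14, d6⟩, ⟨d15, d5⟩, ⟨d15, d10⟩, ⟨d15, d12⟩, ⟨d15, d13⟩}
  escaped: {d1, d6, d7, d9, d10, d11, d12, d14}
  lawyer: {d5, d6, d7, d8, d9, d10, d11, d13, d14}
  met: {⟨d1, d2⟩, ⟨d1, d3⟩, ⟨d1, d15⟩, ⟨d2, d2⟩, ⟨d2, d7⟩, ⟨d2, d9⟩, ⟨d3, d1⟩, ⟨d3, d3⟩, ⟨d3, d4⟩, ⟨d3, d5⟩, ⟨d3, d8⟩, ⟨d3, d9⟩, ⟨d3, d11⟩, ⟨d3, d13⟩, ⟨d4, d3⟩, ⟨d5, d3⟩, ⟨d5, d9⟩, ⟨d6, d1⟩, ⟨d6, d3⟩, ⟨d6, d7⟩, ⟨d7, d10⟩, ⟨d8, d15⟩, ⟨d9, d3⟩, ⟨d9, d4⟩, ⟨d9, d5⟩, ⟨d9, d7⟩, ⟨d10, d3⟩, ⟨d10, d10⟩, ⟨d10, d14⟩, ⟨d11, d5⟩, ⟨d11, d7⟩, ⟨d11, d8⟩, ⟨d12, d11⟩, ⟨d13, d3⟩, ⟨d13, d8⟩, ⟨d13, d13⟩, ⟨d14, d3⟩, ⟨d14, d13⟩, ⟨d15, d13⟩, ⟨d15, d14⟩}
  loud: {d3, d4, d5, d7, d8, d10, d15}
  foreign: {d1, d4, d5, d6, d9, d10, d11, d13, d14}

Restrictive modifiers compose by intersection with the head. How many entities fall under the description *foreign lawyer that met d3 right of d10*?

⟦that met d3⟧ = {x : ⟨x, d3⟩ ∈ ⟦met⟧} = {d1, d3, d4, d5, d6, d9, d10, d13, d14}
⟦right of d10⟧ = {x : ⟨x, d10⟩ ∈ ⟦right of⟧} = {d1, d3, d4, d6, d10, d11, d12, d15}
⟦lawyer⟧ = {d5, d6, d7, d8, d9, d10, d11, d13, d14}
… ∩ ⟦that met d3⟧ = {d5, d6, d7, d8, d9, d10, d11, d13, d14} ∩ {d1, d3, d4, d5, d6, d9, d10, d13, d14} = {d5, d6, d9, d10, d13, d14}
… ∩ ⟦right of d10⟧ = {d5, d6, d9, d10, d13, d14} ∩ {d1, d3, d4, d6, d10, d11, d12, d15} = {d6, d10}
… ∩ ⟦foreign⟧ = {d6, d10} ∩ {d1, d4, d5, d6, d9, d10, d11, d13, d14} = {d6, d10}
⟦foreign lawyer that met d3 right of d10⟧ = {d6, d10}, so the cardinality is 2.

2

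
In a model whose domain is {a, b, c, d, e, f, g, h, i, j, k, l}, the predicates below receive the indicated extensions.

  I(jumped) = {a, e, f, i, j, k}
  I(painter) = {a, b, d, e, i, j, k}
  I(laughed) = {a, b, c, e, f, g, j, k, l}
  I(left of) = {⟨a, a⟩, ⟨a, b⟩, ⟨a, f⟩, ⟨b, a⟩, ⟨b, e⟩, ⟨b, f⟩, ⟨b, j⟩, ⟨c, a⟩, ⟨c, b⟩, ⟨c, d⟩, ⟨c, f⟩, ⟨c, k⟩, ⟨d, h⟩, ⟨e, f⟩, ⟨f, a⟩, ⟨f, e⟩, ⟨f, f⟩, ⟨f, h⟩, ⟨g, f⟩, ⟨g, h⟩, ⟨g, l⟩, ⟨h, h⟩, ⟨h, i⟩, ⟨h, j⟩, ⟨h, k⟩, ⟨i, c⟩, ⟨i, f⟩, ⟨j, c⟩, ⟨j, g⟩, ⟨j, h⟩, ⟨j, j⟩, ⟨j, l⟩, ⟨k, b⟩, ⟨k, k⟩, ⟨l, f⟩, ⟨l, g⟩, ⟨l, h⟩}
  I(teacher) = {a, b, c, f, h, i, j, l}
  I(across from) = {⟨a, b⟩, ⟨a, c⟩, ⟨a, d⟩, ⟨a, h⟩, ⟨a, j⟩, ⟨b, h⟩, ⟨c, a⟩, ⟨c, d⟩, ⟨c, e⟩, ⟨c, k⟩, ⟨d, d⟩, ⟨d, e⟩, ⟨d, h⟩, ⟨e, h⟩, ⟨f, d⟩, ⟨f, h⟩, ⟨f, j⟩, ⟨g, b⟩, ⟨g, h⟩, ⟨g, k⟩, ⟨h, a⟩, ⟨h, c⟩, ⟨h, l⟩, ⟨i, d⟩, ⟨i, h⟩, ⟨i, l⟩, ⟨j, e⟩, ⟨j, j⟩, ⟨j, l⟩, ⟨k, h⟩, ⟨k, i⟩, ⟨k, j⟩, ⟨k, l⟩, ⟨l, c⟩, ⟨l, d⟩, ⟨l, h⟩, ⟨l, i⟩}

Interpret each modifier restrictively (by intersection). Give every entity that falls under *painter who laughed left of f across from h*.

{a, b, e}

⟦who laughed⟧ = ⟦laughed⟧ = {a, b, c, e, f, g, j, k, l}
⟦left of f⟧ = {x : ⟨x, f⟩ ∈ ⟦left of⟧} = {a, b, c, e, f, g, i, l}
⟦across from h⟧ = {x : ⟨x, h⟩ ∈ ⟦across from⟧} = {a, b, d, e, f, g, i, k, l}
⟦painter⟧ = {a, b, d, e, i, j, k}
… ∩ ⟦who laughed⟧ = {a, b, d, e, i, j, k} ∩ {a, b, c, e, f, g, j, k, l} = {a, b, e, j, k}
… ∩ ⟦left of f⟧ = {a, b, e, j, k} ∩ {a, b, c, e, f, g, i, l} = {a, b, e}
… ∩ ⟦across from h⟧ = {a, b, e} ∩ {a, b, d, e, f, g, i, k, l} = {a, b, e}
So ⟦painter who laughed left of f across from h⟧ = {a, b, e}.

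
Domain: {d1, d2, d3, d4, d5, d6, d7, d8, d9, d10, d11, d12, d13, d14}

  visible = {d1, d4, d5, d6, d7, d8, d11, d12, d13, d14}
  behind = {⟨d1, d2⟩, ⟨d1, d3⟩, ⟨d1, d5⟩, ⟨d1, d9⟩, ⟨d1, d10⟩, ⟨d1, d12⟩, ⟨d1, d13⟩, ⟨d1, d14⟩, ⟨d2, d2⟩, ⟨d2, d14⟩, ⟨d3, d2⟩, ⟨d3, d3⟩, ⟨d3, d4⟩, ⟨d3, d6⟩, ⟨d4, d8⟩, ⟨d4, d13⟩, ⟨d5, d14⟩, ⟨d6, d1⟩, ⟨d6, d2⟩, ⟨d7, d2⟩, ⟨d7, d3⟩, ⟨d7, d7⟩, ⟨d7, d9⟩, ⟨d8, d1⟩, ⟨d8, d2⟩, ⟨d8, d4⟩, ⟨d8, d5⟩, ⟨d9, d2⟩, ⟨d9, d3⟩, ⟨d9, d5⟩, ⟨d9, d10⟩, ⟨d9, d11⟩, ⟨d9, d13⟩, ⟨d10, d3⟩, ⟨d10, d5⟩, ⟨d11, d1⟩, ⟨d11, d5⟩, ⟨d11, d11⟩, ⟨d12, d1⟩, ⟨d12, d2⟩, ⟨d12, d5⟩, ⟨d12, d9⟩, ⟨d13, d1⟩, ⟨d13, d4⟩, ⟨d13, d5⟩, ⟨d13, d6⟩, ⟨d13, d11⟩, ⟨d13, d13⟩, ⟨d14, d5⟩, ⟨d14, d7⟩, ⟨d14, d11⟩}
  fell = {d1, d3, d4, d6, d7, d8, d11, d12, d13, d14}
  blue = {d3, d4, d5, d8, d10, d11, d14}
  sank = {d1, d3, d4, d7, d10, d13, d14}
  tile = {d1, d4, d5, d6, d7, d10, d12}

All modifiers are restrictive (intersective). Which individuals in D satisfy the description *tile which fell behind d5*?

{d1, d12}

⟦which fell⟧ = ⟦fell⟧ = {d1, d3, d4, d6, d7, d8, d11, d12, d13, d14}
⟦behind d5⟧ = {x : ⟨x, d5⟩ ∈ ⟦behind⟧} = {d1, d8, d9, d10, d11, d12, d13, d14}
⟦tile⟧ = {d1, d4, d5, d6, d7, d10, d12}
… ∩ ⟦which fell⟧ = {d1, d4, d5, d6, d7, d10, d12} ∩ {d1, d3, d4, d6, d7, d8, d11, d12, d13, d14} = {d1, d4, d6, d7, d12}
… ∩ ⟦behind d5⟧ = {d1, d4, d6, d7, d12} ∩ {d1, d8, d9, d10, d11, d12, d13, d14} = {d1, d12}
So ⟦tile which fell behind d5⟧ = {d1, d12}.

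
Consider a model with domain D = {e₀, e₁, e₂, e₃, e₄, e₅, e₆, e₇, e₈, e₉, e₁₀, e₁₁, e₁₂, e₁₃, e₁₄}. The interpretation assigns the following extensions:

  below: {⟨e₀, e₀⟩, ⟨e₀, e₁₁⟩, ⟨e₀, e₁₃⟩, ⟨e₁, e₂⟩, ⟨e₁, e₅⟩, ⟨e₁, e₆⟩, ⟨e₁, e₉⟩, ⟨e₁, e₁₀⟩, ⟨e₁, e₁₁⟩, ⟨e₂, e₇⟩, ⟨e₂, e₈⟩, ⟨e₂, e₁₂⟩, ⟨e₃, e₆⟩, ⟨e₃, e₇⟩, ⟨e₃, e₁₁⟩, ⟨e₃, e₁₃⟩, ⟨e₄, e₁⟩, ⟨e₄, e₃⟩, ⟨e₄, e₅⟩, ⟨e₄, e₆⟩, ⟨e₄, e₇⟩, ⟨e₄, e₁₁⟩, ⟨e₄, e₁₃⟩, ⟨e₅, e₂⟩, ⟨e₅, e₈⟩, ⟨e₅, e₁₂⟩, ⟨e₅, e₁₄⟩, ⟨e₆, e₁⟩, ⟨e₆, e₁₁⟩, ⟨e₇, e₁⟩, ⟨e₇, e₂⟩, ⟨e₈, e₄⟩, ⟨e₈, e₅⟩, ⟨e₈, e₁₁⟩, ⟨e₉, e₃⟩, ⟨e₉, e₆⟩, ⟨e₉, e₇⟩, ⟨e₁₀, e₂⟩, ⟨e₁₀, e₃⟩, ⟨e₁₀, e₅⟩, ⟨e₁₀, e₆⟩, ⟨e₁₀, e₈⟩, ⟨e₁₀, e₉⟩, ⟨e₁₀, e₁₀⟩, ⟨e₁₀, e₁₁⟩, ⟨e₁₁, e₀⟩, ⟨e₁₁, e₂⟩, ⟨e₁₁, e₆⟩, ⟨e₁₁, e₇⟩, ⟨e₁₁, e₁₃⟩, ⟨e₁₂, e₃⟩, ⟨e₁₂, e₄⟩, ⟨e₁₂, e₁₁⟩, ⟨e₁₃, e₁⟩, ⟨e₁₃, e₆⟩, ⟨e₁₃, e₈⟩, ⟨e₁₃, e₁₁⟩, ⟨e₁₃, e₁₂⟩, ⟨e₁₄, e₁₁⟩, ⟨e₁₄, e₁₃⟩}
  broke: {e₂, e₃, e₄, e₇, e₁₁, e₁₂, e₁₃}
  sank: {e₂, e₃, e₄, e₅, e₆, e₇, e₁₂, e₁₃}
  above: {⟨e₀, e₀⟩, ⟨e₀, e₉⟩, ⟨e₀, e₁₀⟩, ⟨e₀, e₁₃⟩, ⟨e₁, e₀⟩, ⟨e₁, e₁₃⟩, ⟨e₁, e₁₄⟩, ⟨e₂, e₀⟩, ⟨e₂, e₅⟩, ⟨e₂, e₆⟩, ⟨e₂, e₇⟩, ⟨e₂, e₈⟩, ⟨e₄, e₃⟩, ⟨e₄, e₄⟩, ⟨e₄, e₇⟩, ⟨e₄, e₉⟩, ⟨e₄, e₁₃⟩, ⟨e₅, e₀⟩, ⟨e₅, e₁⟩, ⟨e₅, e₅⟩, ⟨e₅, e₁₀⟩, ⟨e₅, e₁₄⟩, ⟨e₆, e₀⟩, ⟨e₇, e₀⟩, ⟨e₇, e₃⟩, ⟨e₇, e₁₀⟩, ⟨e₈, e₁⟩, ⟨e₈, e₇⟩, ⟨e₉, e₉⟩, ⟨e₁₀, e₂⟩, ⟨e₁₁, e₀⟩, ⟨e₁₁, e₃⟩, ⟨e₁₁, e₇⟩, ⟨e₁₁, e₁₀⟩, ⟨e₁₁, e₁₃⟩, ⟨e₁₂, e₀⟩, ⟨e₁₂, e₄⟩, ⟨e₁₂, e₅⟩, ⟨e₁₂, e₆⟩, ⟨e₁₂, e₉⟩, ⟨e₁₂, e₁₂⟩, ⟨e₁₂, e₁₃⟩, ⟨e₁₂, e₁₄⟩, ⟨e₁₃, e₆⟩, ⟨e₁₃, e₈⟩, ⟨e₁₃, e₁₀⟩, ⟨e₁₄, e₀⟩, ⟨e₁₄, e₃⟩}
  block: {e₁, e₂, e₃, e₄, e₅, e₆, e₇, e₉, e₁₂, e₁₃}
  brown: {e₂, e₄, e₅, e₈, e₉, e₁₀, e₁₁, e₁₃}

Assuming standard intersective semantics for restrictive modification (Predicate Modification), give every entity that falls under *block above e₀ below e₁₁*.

{e₁, e₆, e₁₂}

⟦above e₀⟧ = {x : ⟨x, e₀⟩ ∈ ⟦above⟧} = {e₀, e₁, e₂, e₅, e₆, e₇, e₁₁, e₁₂, e₁₄}
⟦below e₁₁⟧ = {x : ⟨x, e₁₁⟩ ∈ ⟦below⟧} = {e₀, e₁, e₃, e₄, e₆, e₈, e₁₀, e₁₂, e₁₃, e₁₄}
⟦block⟧ = {e₁, e₂, e₃, e₄, e₅, e₆, e₇, e₉, e₁₂, e₁₃}
… ∩ ⟦above e₀⟧ = {e₁, e₂, e₃, e₄, e₅, e₆, e₇, e₉, e₁₂, e₁₃} ∩ {e₀, e₁, e₂, e₅, e₆, e₇, e₁₁, e₁₂, e₁₄} = {e₁, e₂, e₅, e₆, e₇, e₁₂}
… ∩ ⟦below e₁₁⟧ = {e₁, e₂, e₅, e₆, e₇, e₁₂} ∩ {e₀, e₁, e₃, e₄, e₆, e₈, e₁₀, e₁₂, e₁₃, e₁₄} = {e₁, e₆, e₁₂}
So ⟦block above e₀ below e₁₁⟧ = {e₁, e₆, e₁₂}.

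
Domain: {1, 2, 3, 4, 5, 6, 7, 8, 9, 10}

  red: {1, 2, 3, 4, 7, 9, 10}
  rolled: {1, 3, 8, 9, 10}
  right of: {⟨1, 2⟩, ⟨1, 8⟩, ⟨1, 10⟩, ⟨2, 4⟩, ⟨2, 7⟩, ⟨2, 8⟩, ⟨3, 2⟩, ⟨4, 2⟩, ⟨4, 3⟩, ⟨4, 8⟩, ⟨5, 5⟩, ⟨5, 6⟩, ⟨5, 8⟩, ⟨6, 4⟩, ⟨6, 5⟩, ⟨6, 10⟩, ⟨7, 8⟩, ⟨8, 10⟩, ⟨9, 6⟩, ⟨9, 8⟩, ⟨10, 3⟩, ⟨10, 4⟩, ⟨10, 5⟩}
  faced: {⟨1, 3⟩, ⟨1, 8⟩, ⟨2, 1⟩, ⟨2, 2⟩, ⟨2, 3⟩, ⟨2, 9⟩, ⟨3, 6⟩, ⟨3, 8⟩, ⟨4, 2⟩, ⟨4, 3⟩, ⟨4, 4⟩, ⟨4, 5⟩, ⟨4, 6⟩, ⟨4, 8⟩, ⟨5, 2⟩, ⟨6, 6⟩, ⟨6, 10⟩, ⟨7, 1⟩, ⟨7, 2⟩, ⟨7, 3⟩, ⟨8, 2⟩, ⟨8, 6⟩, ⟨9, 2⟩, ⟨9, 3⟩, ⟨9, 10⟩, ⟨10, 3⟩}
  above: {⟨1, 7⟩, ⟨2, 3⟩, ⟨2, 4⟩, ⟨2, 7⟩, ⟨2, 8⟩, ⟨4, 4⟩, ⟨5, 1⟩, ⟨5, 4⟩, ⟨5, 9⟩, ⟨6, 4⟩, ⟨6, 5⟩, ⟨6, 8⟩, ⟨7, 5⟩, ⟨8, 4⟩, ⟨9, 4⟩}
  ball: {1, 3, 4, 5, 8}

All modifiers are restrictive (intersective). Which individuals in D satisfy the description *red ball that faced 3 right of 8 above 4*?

⟦that faced 3⟧ = {x : ⟨x, 3⟩ ∈ ⟦faced⟧} = {1, 2, 4, 7, 9, 10}
⟦right of 8⟧ = {x : ⟨x, 8⟩ ∈ ⟦right of⟧} = {1, 2, 4, 5, 7, 9}
⟦above 4⟧ = {x : ⟨x, 4⟩ ∈ ⟦above⟧} = {2, 4, 5, 6, 8, 9}
⟦ball⟧ = {1, 3, 4, 5, 8}
… ∩ ⟦that faced 3⟧ = {1, 3, 4, 5, 8} ∩ {1, 2, 4, 7, 9, 10} = {1, 4}
… ∩ ⟦right of 8⟧ = {1, 4} ∩ {1, 2, 4, 5, 7, 9} = {1, 4}
… ∩ ⟦above 4⟧ = {1, 4} ∩ {2, 4, 5, 6, 8, 9} = {4}
… ∩ ⟦red⟧ = {4} ∩ {1, 2, 3, 4, 7, 9, 10} = {4}
So ⟦red ball that faced 3 right of 8 above 4⟧ = {4}.

{4}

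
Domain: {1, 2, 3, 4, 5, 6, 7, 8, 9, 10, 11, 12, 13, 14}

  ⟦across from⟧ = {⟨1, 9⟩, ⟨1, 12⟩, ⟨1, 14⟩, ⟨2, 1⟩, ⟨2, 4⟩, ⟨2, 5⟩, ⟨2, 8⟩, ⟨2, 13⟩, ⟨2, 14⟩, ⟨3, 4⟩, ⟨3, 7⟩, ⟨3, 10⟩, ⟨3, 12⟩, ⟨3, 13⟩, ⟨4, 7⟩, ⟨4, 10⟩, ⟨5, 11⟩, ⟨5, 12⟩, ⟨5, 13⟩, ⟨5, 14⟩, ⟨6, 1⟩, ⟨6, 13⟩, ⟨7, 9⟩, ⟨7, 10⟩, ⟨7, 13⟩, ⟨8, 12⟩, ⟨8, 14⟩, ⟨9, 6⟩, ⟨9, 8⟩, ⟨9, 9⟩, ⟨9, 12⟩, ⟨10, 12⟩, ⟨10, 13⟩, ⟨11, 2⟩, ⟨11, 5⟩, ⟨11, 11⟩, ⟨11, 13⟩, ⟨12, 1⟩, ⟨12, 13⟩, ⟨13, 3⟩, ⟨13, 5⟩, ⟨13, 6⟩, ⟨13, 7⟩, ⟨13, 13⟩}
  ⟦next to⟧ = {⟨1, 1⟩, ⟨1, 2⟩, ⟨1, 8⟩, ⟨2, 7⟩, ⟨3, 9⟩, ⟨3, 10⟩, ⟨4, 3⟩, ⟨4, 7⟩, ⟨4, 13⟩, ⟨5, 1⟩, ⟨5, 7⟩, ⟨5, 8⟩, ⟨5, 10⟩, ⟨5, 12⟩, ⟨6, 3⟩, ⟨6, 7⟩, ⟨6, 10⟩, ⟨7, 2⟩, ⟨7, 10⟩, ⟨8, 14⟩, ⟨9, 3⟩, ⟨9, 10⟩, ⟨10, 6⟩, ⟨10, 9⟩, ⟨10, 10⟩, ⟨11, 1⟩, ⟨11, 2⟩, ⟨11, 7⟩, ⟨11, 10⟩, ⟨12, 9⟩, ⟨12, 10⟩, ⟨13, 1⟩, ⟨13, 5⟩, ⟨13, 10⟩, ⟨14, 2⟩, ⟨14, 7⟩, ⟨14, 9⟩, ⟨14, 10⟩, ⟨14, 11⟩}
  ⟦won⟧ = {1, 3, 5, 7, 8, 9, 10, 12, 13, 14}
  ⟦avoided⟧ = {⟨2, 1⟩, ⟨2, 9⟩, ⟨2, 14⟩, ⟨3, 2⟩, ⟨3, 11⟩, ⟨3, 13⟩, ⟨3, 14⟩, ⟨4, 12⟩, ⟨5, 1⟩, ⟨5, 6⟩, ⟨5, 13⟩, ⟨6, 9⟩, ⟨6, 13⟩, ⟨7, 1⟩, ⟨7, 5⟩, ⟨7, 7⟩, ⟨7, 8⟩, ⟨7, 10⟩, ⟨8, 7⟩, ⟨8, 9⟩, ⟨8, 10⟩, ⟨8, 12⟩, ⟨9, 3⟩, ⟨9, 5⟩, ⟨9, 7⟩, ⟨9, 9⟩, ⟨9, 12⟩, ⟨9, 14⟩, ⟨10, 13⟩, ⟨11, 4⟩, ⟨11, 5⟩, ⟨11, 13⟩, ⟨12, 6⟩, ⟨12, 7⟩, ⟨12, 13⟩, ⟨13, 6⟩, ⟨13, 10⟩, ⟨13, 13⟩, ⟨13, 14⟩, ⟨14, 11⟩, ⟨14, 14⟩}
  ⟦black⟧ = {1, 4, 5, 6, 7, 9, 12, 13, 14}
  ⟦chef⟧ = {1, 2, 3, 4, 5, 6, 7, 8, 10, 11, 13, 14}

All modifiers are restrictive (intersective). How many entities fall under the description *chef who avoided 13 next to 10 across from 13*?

⟦who avoided 13⟧ = {x : ⟨x, 13⟩ ∈ ⟦avoided⟧} = {3, 5, 6, 10, 11, 12, 13}
⟦next to 10⟧ = {x : ⟨x, 10⟩ ∈ ⟦next to⟧} = {3, 5, 6, 7, 9, 10, 11, 12, 13, 14}
⟦across from 13⟧ = {x : ⟨x, 13⟩ ∈ ⟦across from⟧} = {2, 3, 5, 6, 7, 10, 11, 12, 13}
⟦chef⟧ = {1, 2, 3, 4, 5, 6, 7, 8, 10, 11, 13, 14}
… ∩ ⟦who avoided 13⟧ = {1, 2, 3, 4, 5, 6, 7, 8, 10, 11, 13, 14} ∩ {3, 5, 6, 10, 11, 12, 13} = {3, 5, 6, 10, 11, 13}
… ∩ ⟦next to 10⟧ = {3, 5, 6, 10, 11, 13} ∩ {3, 5, 6, 7, 9, 10, 11, 12, 13, 14} = {3, 5, 6, 10, 11, 13}
… ∩ ⟦across from 13⟧ = {3, 5, 6, 10, 11, 13} ∩ {2, 3, 5, 6, 7, 10, 11, 12, 13} = {3, 5, 6, 10, 11, 13}
⟦chef who avoided 13 next to 10 across from 13⟧ = {3, 5, 6, 10, 11, 13}, so the cardinality is 6.

6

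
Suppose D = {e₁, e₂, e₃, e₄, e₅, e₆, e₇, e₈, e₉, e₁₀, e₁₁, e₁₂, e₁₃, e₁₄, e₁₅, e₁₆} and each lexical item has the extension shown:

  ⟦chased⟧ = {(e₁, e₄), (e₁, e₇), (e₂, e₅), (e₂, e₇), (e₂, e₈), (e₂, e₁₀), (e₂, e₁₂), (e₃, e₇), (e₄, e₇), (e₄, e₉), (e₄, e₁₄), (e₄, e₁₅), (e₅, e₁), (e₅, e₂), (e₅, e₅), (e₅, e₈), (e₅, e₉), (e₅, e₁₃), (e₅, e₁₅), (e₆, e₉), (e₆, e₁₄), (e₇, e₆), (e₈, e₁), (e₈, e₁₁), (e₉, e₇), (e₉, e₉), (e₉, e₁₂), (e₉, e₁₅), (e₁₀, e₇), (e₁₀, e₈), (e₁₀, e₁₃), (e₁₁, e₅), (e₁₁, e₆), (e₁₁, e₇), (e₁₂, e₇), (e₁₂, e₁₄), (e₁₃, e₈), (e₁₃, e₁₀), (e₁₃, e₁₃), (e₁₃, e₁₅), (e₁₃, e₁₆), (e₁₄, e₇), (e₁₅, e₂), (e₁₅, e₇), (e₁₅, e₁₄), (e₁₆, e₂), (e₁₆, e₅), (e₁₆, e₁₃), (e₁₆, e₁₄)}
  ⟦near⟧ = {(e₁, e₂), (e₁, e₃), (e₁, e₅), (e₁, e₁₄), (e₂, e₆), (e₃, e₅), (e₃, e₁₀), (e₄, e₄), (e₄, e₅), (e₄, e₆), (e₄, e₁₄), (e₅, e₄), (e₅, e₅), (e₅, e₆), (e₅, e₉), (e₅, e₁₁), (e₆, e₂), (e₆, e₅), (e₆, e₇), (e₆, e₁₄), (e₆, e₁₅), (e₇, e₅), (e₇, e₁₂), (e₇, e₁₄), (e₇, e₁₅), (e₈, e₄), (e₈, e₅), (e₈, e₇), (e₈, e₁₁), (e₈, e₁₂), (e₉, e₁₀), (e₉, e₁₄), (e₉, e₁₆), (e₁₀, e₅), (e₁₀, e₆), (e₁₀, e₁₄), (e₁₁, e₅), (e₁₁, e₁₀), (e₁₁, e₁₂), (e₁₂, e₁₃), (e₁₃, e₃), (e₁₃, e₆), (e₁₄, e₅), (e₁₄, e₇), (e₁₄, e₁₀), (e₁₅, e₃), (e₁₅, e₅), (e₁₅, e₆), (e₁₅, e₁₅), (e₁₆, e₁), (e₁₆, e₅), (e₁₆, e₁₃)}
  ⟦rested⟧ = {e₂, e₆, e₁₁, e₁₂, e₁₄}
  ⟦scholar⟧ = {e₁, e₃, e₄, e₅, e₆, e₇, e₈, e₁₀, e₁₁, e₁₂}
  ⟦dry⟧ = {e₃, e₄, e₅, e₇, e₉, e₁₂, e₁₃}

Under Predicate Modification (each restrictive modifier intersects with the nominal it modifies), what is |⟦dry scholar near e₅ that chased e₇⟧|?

⟦near e₅⟧ = {x : ⟨x, e₅⟩ ∈ ⟦near⟧} = {e₁, e₃, e₄, e₅, e₆, e₇, e₈, e₁₀, e₁₁, e₁₄, e₁₅, e₁₆}
⟦that chased e₇⟧ = {x : ⟨x, e₇⟩ ∈ ⟦chased⟧} = {e₁, e₂, e₃, e₄, e₉, e₁₀, e₁₁, e₁₂, e₁₄, e₁₅}
⟦scholar⟧ = {e₁, e₃, e₄, e₅, e₆, e₇, e₈, e₁₀, e₁₁, e₁₂}
… ∩ ⟦near e₅⟧ = {e₁, e₃, e₄, e₅, e₆, e₇, e₈, e₁₀, e₁₁, e₁₂} ∩ {e₁, e₃, e₄, e₅, e₆, e₇, e₈, e₁₀, e₁₁, e₁₄, e₁₅, e₁₆} = {e₁, e₃, e₄, e₅, e₆, e₇, e₈, e₁₀, e₁₁}
… ∩ ⟦that chased e₇⟧ = {e₁, e₃, e₄, e₅, e₆, e₇, e₈, e₁₀, e₁₁} ∩ {e₁, e₂, e₃, e₄, e₉, e₁₀, e₁₁, e₁₂, e₁₄, e₁₅} = {e₁, e₃, e₄, e₁₀, e₁₁}
… ∩ ⟦dry⟧ = {e₁, e₃, e₄, e₁₀, e₁₁} ∩ {e₃, e₄, e₅, e₇, e₉, e₁₂, e₁₃} = {e₃, e₄}
⟦dry scholar near e₅ that chased e₇⟧ = {e₃, e₄}, so the cardinality is 2.

2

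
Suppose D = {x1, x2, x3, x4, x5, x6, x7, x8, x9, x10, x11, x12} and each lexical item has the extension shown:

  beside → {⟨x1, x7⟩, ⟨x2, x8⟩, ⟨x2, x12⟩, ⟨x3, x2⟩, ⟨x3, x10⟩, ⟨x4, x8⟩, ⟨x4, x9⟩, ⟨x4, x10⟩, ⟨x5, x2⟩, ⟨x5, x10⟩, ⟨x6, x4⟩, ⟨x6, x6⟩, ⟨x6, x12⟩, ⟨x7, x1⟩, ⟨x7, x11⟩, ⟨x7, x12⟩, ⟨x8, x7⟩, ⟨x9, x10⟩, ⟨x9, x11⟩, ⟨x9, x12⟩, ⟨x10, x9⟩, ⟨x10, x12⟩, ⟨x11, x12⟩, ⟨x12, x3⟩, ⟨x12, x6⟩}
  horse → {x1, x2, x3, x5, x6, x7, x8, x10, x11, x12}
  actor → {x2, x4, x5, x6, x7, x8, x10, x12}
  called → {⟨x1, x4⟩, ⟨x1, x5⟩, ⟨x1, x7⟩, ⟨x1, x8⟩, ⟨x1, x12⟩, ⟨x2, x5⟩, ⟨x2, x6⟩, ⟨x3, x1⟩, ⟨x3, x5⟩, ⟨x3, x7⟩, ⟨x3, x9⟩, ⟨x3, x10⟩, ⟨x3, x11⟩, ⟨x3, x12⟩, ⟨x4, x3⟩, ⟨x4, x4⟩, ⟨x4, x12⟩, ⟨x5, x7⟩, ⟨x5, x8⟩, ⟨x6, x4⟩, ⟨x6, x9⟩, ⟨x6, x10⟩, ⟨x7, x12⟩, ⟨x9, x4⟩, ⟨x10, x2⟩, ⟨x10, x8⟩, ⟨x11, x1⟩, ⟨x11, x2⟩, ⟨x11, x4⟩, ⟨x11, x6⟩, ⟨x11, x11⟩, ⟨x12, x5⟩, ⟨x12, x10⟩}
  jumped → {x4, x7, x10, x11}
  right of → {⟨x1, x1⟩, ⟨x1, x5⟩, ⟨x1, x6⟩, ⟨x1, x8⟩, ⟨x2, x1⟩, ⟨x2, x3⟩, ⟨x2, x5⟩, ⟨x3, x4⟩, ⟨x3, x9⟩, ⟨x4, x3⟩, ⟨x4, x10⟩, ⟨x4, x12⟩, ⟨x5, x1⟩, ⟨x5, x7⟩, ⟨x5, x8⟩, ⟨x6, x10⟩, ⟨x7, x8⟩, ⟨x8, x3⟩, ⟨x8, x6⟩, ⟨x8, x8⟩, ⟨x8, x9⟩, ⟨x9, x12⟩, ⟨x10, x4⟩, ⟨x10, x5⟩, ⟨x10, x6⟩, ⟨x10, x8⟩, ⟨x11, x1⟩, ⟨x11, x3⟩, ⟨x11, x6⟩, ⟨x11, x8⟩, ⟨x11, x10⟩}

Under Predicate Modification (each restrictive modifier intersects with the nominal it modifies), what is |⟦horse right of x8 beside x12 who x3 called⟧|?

⟦right of x8⟧ = {x : ⟨x, x8⟩ ∈ ⟦right of⟧} = {x1, x5, x7, x8, x10, x11}
⟦beside x12⟧ = {x : ⟨x, x12⟩ ∈ ⟦beside⟧} = {x2, x6, x7, x9, x10, x11}
⟦who x3 called⟧ = {x : ⟨x3, x⟩ ∈ ⟦called⟧} = {x1, x5, x7, x9, x10, x11, x12}
⟦horse⟧ = {x1, x2, x3, x5, x6, x7, x8, x10, x11, x12}
… ∩ ⟦right of x8⟧ = {x1, x2, x3, x5, x6, x7, x8, x10, x11, x12} ∩ {x1, x5, x7, x8, x10, x11} = {x1, x5, x7, x8, x10, x11}
… ∩ ⟦beside x12⟧ = {x1, x5, x7, x8, x10, x11} ∩ {x2, x6, x7, x9, x10, x11} = {x7, x10, x11}
… ∩ ⟦who x3 called⟧ = {x7, x10, x11} ∩ {x1, x5, x7, x9, x10, x11, x12} = {x7, x10, x11}
⟦horse right of x8 beside x12 who x3 called⟧ = {x7, x10, x11}, so the cardinality is 3.

3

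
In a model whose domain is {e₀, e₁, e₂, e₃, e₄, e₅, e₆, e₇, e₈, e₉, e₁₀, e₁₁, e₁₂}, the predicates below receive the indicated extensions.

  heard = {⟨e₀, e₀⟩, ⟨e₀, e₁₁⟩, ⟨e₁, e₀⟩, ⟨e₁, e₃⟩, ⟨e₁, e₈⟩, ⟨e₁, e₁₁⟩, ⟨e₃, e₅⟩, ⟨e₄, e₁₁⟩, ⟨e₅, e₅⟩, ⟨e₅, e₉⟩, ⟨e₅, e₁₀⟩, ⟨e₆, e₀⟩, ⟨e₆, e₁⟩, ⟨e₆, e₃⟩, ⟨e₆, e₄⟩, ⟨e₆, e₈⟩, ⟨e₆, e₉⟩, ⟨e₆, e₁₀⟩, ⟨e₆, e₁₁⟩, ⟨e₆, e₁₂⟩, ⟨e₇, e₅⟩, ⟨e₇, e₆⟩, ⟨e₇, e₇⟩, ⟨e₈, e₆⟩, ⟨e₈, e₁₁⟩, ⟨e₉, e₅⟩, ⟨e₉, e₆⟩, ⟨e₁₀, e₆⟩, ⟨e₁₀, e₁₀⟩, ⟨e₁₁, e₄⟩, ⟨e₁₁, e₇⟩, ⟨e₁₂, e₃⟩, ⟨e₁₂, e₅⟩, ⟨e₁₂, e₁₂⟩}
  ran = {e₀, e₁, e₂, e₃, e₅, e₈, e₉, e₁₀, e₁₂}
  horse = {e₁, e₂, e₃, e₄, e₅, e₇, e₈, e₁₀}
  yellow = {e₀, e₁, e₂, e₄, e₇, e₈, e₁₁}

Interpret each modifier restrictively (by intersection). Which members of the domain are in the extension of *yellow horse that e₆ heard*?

{e₁, e₄, e₈}

⟦that e₆ heard⟧ = {x : ⟨e₆, x⟩ ∈ ⟦heard⟧} = {e₀, e₁, e₃, e₄, e₈, e₉, e₁₀, e₁₁, e₁₂}
⟦horse⟧ = {e₁, e₂, e₃, e₄, e₅, e₇, e₈, e₁₀}
… ∩ ⟦that e₆ heard⟧ = {e₁, e₂, e₃, e₄, e₅, e₇, e₈, e₁₀} ∩ {e₀, e₁, e₃, e₄, e₈, e₉, e₁₀, e₁₁, e₁₂} = {e₁, e₃, e₄, e₈, e₁₀}
… ∩ ⟦yellow⟧ = {e₁, e₃, e₄, e₈, e₁₀} ∩ {e₀, e₁, e₂, e₄, e₇, e₈, e₁₁} = {e₁, e₄, e₈}
So ⟦yellow horse that e₆ heard⟧ = {e₁, e₄, e₈}.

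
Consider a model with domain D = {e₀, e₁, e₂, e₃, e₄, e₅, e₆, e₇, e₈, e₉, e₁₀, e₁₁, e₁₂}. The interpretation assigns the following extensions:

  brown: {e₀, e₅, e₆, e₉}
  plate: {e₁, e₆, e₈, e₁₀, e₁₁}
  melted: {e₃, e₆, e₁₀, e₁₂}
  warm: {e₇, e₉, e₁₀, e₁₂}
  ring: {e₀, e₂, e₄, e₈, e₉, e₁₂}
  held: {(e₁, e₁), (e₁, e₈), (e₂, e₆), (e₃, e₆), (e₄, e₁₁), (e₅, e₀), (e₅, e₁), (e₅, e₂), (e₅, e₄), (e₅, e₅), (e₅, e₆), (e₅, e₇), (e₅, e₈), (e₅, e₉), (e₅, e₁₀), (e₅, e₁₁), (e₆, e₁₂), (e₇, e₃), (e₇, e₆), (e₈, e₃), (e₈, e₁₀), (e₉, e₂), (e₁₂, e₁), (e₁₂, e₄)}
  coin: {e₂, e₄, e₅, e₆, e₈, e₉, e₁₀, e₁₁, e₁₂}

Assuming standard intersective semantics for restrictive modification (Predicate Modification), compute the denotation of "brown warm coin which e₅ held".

⟦which e₅ held⟧ = {x : ⟨e₅, x⟩ ∈ ⟦held⟧} = {e₀, e₁, e₂, e₄, e₅, e₆, e₇, e₈, e₉, e₁₀, e₁₁}
⟦coin⟧ = {e₂, e₄, e₅, e₆, e₈, e₉, e₁₀, e₁₁, e₁₂}
… ∩ ⟦which e₅ held⟧ = {e₂, e₄, e₅, e₆, e₈, e₉, e₁₀, e₁₁, e₁₂} ∩ {e₀, e₁, e₂, e₄, e₅, e₆, e₇, e₈, e₉, e₁₀, e₁₁} = {e₂, e₄, e₅, e₆, e₈, e₉, e₁₀, e₁₁}
… ∩ ⟦brown⟧ = {e₂, e₄, e₅, e₆, e₈, e₉, e₁₀, e₁₁} ∩ {e₀, e₅, e₆, e₉} = {e₅, e₆, e₉}
… ∩ ⟦warm⟧ = {e₅, e₆, e₉} ∩ {e₇, e₉, e₁₀, e₁₂} = {e₉}
So ⟦brown warm coin which e₅ held⟧ = {e₉}.

{e₉}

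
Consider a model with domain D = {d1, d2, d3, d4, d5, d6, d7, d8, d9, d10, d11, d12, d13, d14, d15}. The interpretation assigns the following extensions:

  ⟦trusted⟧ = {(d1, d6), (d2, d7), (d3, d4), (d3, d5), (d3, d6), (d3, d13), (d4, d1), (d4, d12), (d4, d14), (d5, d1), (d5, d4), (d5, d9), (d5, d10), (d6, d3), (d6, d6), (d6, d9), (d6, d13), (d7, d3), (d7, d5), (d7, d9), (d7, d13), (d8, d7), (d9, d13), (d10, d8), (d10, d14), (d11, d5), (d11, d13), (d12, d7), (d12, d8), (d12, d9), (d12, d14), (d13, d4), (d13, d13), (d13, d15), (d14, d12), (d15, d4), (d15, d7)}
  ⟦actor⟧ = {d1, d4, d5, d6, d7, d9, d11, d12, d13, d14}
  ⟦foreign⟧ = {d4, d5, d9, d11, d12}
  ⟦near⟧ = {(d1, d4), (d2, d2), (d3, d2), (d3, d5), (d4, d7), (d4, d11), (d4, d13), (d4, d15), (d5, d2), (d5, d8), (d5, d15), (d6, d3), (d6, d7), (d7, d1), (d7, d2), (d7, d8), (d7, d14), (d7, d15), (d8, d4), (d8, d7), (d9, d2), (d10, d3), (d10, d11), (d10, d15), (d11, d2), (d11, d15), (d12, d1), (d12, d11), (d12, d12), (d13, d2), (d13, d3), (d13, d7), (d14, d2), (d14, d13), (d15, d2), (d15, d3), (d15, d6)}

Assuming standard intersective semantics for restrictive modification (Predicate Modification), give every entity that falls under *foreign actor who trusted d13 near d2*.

⟦who trusted d13⟧ = {x : ⟨x, d13⟩ ∈ ⟦trusted⟧} = {d3, d6, d7, d9, d11, d13}
⟦near d2⟧ = {x : ⟨x, d2⟩ ∈ ⟦near⟧} = {d2, d3, d5, d7, d9, d11, d13, d14, d15}
⟦actor⟧ = {d1, d4, d5, d6, d7, d9, d11, d12, d13, d14}
… ∩ ⟦who trusted d13⟧ = {d1, d4, d5, d6, d7, d9, d11, d12, d13, d14} ∩ {d3, d6, d7, d9, d11, d13} = {d6, d7, d9, d11, d13}
… ∩ ⟦near d2⟧ = {d6, d7, d9, d11, d13} ∩ {d2, d3, d5, d7, d9, d11, d13, d14, d15} = {d7, d9, d11, d13}
… ∩ ⟦foreign⟧ = {d7, d9, d11, d13} ∩ {d4, d5, d9, d11, d12} = {d9, d11}
So ⟦foreign actor who trusted d13 near d2⟧ = {d9, d11}.

{d9, d11}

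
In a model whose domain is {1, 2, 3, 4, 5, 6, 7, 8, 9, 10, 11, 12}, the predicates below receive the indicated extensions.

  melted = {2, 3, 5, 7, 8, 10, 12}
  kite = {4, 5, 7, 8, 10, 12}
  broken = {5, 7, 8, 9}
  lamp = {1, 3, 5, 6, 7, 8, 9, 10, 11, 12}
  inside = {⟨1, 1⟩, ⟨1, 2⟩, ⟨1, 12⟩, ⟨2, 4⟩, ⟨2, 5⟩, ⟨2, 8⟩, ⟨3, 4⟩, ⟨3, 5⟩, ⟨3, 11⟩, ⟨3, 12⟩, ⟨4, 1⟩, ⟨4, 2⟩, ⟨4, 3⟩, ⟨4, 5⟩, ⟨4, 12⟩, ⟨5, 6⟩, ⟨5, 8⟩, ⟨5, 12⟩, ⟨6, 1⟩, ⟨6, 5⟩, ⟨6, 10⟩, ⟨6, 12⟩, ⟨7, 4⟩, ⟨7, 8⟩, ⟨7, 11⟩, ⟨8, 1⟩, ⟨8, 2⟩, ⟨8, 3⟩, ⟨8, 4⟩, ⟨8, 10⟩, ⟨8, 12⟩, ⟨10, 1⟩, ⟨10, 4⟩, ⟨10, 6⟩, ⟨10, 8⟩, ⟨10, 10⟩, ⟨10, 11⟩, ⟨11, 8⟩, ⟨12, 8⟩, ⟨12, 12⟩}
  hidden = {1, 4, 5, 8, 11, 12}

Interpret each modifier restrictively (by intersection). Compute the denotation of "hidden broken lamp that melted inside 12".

{5, 8}

⟦that melted⟧ = ⟦melted⟧ = {2, 3, 5, 7, 8, 10, 12}
⟦inside 12⟧ = {x : ⟨x, 12⟩ ∈ ⟦inside⟧} = {1, 3, 4, 5, 6, 8, 12}
⟦lamp⟧ = {1, 3, 5, 6, 7, 8, 9, 10, 11, 12}
… ∩ ⟦that melted⟧ = {1, 3, 5, 6, 7, 8, 9, 10, 11, 12} ∩ {2, 3, 5, 7, 8, 10, 12} = {3, 5, 7, 8, 10, 12}
… ∩ ⟦inside 12⟧ = {3, 5, 7, 8, 10, 12} ∩ {1, 3, 4, 5, 6, 8, 12} = {3, 5, 8, 12}
… ∩ ⟦hidden⟧ = {3, 5, 8, 12} ∩ {1, 4, 5, 8, 11, 12} = {5, 8, 12}
… ∩ ⟦broken⟧ = {5, 8, 12} ∩ {5, 7, 8, 9} = {5, 8}
So ⟦hidden broken lamp that melted inside 12⟧ = {5, 8}.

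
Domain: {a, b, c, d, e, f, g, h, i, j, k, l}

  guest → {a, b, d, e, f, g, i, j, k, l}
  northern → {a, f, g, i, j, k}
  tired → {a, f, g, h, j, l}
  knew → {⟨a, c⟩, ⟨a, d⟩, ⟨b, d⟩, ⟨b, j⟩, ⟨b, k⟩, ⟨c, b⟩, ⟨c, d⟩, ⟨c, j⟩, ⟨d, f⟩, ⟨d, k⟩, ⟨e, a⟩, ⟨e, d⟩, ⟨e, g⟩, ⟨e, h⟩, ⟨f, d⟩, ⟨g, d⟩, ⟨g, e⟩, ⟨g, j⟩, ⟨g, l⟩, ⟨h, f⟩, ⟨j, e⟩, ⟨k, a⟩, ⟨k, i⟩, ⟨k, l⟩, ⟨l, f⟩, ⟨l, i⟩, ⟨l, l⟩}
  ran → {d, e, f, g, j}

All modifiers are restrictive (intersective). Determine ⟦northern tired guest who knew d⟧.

⟦who knew d⟧ = {x : ⟨x, d⟩ ∈ ⟦knew⟧} = {a, b, c, e, f, g}
⟦guest⟧ = {a, b, d, e, f, g, i, j, k, l}
… ∩ ⟦who knew d⟧ = {a, b, d, e, f, g, i, j, k, l} ∩ {a, b, c, e, f, g} = {a, b, e, f, g}
… ∩ ⟦northern⟧ = {a, b, e, f, g} ∩ {a, f, g, i, j, k} = {a, f, g}
… ∩ ⟦tired⟧ = {a, f, g} ∩ {a, f, g, h, j, l} = {a, f, g}
So ⟦northern tired guest who knew d⟧ = {a, f, g}.

{a, f, g}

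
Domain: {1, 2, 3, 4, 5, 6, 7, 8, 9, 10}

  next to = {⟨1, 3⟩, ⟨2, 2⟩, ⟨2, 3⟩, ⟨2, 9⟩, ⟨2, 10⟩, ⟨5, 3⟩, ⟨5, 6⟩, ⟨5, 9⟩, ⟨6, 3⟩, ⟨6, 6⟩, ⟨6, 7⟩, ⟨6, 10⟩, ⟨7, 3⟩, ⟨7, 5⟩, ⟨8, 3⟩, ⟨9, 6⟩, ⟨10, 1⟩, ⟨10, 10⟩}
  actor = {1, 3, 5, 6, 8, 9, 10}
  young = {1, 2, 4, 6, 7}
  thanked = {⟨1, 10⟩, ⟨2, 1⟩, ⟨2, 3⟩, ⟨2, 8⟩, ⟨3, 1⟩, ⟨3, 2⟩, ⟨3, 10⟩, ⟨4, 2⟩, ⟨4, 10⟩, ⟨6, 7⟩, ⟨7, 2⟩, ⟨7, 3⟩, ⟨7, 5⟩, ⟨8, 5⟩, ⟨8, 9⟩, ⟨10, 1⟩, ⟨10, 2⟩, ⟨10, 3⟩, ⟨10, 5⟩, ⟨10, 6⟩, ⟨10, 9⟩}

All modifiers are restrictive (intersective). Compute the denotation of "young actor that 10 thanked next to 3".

⟦that 10 thanked⟧ = {x : ⟨10, x⟩ ∈ ⟦thanked⟧} = {1, 2, 3, 5, 6, 9}
⟦next to 3⟧ = {x : ⟨x, 3⟩ ∈ ⟦next to⟧} = {1, 2, 5, 6, 7, 8}
⟦actor⟧ = {1, 3, 5, 6, 8, 9, 10}
… ∩ ⟦that 10 thanked⟧ = {1, 3, 5, 6, 8, 9, 10} ∩ {1, 2, 3, 5, 6, 9} = {1, 3, 5, 6, 9}
… ∩ ⟦next to 3⟧ = {1, 3, 5, 6, 9} ∩ {1, 2, 5, 6, 7, 8} = {1, 5, 6}
… ∩ ⟦young⟧ = {1, 5, 6} ∩ {1, 2, 4, 6, 7} = {1, 6}
So ⟦young actor that 10 thanked next to 3⟧ = {1, 6}.

{1, 6}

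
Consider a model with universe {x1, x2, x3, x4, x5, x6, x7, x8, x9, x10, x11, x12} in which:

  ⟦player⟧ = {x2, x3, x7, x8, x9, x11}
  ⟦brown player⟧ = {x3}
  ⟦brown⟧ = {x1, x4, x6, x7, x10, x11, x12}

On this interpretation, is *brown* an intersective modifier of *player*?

⟦brown⟧ ∩ ⟦player⟧ = {x1, x4, x6, x7, x10, x11, x12} ∩ {x2, x3, x7, x8, x9, x11} = {x7, x11}
Observed ⟦brown player⟧ = {x3}.
These differ, so the modifier is not intersective in this model.

no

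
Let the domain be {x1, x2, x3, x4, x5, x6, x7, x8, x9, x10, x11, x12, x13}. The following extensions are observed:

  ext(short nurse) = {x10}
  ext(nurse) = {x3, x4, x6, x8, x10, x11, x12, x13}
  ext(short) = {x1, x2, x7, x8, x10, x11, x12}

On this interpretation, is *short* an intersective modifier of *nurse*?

⟦short⟧ ∩ ⟦nurse⟧ = {x1, x2, x7, x8, x10, x11, x12} ∩ {x3, x4, x6, x8, x10, x11, x12, x13} = {x8, x10, x11, x12}
Observed ⟦short nurse⟧ = {x10}.
These differ, so the modifier is not intersective in this model.

no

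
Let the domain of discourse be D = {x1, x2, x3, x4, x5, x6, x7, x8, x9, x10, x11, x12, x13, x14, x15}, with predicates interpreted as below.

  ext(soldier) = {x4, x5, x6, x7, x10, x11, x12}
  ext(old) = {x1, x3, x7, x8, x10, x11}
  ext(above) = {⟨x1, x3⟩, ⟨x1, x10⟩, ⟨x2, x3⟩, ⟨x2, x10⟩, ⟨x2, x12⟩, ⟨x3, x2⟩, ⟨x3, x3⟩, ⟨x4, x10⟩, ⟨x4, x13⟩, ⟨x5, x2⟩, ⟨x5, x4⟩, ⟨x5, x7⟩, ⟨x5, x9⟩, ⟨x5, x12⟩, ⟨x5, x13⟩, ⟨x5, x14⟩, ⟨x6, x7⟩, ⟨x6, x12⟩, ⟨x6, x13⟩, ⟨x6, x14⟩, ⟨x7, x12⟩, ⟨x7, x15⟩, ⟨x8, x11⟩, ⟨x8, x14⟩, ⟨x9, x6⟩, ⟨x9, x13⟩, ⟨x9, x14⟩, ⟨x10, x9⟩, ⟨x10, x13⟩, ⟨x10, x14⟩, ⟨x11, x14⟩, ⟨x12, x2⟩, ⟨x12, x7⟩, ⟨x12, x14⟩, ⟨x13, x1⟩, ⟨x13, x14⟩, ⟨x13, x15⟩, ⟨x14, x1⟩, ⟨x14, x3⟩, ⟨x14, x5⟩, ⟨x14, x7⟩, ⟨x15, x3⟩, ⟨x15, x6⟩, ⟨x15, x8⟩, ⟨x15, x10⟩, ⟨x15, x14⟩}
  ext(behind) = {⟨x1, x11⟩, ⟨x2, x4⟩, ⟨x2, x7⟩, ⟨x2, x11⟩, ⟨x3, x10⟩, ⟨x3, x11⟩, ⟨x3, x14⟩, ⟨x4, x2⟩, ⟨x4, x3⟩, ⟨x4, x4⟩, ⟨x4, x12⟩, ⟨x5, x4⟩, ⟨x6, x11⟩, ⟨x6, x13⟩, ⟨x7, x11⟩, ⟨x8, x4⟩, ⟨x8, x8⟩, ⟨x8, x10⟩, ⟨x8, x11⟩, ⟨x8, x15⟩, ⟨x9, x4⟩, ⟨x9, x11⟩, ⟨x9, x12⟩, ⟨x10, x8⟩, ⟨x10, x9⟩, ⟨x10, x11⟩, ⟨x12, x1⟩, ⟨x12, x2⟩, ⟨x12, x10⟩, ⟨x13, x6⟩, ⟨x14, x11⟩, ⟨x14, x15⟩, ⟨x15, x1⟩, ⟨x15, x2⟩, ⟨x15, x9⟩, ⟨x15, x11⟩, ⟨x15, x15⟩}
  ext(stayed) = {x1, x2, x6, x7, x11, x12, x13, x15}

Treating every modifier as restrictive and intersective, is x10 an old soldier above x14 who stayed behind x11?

no

⟦above x14⟧ = {x : ⟨x, x14⟩ ∈ ⟦above⟧} = {x5, x6, x8, x9, x10, x11, x12, x13, x15}
⟦who stayed⟧ = ⟦stayed⟧ = {x1, x2, x6, x7, x11, x12, x13, x15}
⟦behind x11⟧ = {x : ⟨x, x11⟩ ∈ ⟦behind⟧} = {x1, x2, x3, x6, x7, x8, x9, x10, x14, x15}
⟦soldier⟧ = {x4, x5, x6, x7, x10, x11, x12}
… ∩ ⟦above x14⟧ = {x4, x5, x6, x7, x10, x11, x12} ∩ {x5, x6, x8, x9, x10, x11, x12, x13, x15} = {x5, x6, x10, x11, x12}
… ∩ ⟦who stayed⟧ = {x5, x6, x10, x11, x12} ∩ {x1, x2, x6, x7, x11, x12, x13, x15} = {x6, x11, x12}
… ∩ ⟦behind x11⟧ = {x6, x11, x12} ∩ {x1, x2, x3, x6, x7, x8, x9, x10, x14, x15} = {x6}
… ∩ ⟦old⟧ = {x6} ∩ {x1, x3, x7, x8, x10, x11} = ∅
⟦old soldier above x14 who stayed behind x11⟧ = ∅; x10 ∉ this set.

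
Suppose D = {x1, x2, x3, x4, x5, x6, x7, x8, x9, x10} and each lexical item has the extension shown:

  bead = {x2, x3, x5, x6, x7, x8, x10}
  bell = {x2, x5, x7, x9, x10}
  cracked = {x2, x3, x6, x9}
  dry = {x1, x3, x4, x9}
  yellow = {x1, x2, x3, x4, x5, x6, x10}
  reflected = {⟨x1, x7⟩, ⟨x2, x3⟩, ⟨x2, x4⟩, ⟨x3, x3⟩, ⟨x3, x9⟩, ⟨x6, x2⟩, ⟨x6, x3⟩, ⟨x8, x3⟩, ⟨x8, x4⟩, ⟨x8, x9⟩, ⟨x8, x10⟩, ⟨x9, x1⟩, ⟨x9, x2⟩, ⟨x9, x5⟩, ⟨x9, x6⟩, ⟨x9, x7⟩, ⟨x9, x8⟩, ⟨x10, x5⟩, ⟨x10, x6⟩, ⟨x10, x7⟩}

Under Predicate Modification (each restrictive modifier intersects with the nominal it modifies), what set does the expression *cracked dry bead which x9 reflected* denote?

{}

⟦which x9 reflected⟧ = {x : ⟨x9, x⟩ ∈ ⟦reflected⟧} = {x1, x2, x5, x6, x7, x8}
⟦bead⟧ = {x2, x3, x5, x6, x7, x8, x10}
… ∩ ⟦which x9 reflected⟧ = {x2, x3, x5, x6, x7, x8, x10} ∩ {x1, x2, x5, x6, x7, x8} = {x2, x5, x6, x7, x8}
… ∩ ⟦cracked⟧ = {x2, x5, x6, x7, x8} ∩ {x2, x3, x6, x9} = {x2, x6}
… ∩ ⟦dry⟧ = {x2, x6} ∩ {x1, x3, x4, x9} = ∅
So ⟦cracked dry bead which x9 reflected⟧ = {}.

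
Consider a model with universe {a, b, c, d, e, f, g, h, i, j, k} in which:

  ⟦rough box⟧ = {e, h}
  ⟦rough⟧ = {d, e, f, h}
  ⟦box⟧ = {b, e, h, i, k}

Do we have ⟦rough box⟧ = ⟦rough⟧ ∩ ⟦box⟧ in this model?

⟦rough⟧ ∩ ⟦box⟧ = {d, e, f, h} ∩ {b, e, h, i, k} = {e, h}
Observed ⟦rough box⟧ = {e, h}.
These coincide, so the modifier is intersective here.

yes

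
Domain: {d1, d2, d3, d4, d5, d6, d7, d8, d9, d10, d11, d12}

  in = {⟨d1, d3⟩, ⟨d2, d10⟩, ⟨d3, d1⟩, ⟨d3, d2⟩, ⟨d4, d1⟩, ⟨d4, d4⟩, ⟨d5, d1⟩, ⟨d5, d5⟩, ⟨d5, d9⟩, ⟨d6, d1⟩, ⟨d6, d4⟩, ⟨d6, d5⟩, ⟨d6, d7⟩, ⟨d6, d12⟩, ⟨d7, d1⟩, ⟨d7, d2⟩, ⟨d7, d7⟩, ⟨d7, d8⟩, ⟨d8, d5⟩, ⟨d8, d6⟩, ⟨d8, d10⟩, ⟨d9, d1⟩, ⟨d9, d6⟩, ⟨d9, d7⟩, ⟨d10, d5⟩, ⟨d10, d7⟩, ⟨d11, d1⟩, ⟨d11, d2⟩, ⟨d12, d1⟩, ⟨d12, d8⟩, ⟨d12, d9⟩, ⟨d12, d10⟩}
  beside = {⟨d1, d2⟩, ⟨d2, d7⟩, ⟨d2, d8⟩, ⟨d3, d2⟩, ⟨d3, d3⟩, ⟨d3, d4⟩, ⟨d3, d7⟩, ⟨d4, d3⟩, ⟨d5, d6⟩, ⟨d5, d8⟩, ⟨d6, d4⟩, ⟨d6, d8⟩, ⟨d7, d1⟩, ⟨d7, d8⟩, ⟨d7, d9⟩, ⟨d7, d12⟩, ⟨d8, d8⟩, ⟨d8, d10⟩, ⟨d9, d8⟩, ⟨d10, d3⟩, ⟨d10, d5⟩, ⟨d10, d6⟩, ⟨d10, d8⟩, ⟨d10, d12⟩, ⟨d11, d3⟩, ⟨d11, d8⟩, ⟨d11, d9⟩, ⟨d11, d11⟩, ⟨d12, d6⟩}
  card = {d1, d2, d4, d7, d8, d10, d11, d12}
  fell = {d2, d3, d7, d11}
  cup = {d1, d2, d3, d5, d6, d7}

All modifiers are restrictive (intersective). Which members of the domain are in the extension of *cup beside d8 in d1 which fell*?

{d7}

⟦beside d8⟧ = {x : ⟨x, d8⟩ ∈ ⟦beside⟧} = {d2, d5, d6, d7, d8, d9, d10, d11}
⟦in d1⟧ = {x : ⟨x, d1⟩ ∈ ⟦in⟧} = {d3, d4, d5, d6, d7, d9, d11, d12}
⟦which fell⟧ = ⟦fell⟧ = {d2, d3, d7, d11}
⟦cup⟧ = {d1, d2, d3, d5, d6, d7}
… ∩ ⟦beside d8⟧ = {d1, d2, d3, d5, d6, d7} ∩ {d2, d5, d6, d7, d8, d9, d10, d11} = {d2, d5, d6, d7}
… ∩ ⟦in d1⟧ = {d2, d5, d6, d7} ∩ {d3, d4, d5, d6, d7, d9, d11, d12} = {d5, d6, d7}
… ∩ ⟦which fell⟧ = {d5, d6, d7} ∩ {d2, d3, d7, d11} = {d7}
So ⟦cup beside d8 in d1 which fell⟧ = {d7}.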